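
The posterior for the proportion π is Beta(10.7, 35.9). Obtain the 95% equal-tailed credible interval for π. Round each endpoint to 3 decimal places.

[0.122, 0.359]

Posterior: Beta(10.7, 35.9).
Equal-tailed 95% interval: the 0.025 and 0.975 quantiles of Beta(10.7, 35.9).
Posterior mean ≈ 0.230, SD ≈ 0.061; a Normal approximation gives roughly [0.110, 0.349].
Exact: F⁻¹(0.025) = 0.122; F⁻¹(0.975) = 0.359.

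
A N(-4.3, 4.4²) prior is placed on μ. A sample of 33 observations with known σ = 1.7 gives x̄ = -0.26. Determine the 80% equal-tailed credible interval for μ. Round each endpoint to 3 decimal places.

[-0.657, 0.100]

Posterior precision = 1/4.4² + 33/1.7² = 0.0517 + 11.4187 = 11.4703, so posterior SD = 0.2953.
Posterior mean = (-4.3/4.4² + 33·-0.26/1.7²) / 11.4703 = -0.2782.
Interval: -0.2782 ± 1.282 × 0.2953 → [-0.657, 0.100].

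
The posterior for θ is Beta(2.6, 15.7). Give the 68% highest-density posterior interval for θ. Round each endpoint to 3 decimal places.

[0.041, 0.186]

The posterior is unimodal and skewed, so the HPD interval has equal density at both endpoints and is the shortest 68% interval.
Solving f(0.041) = f(0.186) with F(0.186) − F(0.041) = 0.68 gives [0.041, 0.186].
For comparison, the equal-tailed interval is [0.065, 0.220]; the HPD is narrower and shifted toward the mode.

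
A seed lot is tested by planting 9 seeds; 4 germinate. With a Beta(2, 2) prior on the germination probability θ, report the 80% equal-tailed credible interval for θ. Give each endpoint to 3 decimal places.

Posterior: Beta(2+4, 2+5) = Beta(6, 7).
Equal-tailed 80% interval: the 0.1 and 0.9 quantiles of Beta(6, 7).
Posterior mean ≈ 0.462, SD ≈ 0.133; a Normal approximation gives roughly [0.291, 0.632].
Exact: F⁻¹(0.1) = 0.288; F⁻¹(0.9) = 0.638.

[0.288, 0.638]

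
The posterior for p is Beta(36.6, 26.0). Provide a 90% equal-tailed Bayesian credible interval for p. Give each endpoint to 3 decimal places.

Posterior: Beta(36.6, 26.0).
Equal-tailed 90% interval: the 0.05 and 0.95 quantiles of Beta(36.6, 26.0).
Posterior mean ≈ 0.585, SD ≈ 0.062; a Normal approximation gives roughly [0.483, 0.686].
Exact: F⁻¹(0.05) = 0.481; F⁻¹(0.95) = 0.685.

[0.481, 0.685]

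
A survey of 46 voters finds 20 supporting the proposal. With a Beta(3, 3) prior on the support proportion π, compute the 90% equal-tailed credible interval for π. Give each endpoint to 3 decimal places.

Posterior: Beta(3+20, 3+26) = Beta(23, 29).
Equal-tailed 90% interval: the 0.05 and 0.95 quantiles of Beta(23, 29).
Posterior mean ≈ 0.442, SD ≈ 0.068; a Normal approximation gives roughly [0.330, 0.555].
Exact: F⁻¹(0.05) = 0.331; F⁻¹(0.95) = 0.556.

[0.331, 0.556]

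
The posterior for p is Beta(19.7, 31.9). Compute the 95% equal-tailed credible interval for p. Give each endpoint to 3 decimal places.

Posterior: Beta(19.7, 31.9).
Equal-tailed 95% interval: the 0.025 and 0.975 quantiles of Beta(19.7, 31.9).
Posterior mean ≈ 0.382, SD ≈ 0.067; a Normal approximation gives roughly [0.250, 0.513].
Exact: F⁻¹(0.025) = 0.255; F⁻¹(0.975) = 0.517.

[0.255, 0.517]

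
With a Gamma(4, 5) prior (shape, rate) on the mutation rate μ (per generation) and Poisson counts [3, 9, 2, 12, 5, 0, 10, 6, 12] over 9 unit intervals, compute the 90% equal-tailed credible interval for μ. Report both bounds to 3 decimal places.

[3.610, 5.471]

Posterior: Gamma(4+59, 5+9) = Gamma(63, 14) (shape, rate).
Equal-tailed 90% interval: Gamma(63, 14) quantiles at 0.05 and 0.95.
Posterior mean ≈ 4.500, SD ≈ 0.567; a Normal approximation gives roughly [3.567, 5.433].
Exact: lower = 3.610; upper = 5.471.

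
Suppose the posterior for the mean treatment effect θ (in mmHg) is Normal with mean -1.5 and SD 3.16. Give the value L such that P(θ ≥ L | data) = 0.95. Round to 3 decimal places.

-6.698

Need L with P(θ ≥ L) = 0.95: L = -1.5 − z_{0.05}·3.16.
z = 1.645; L = -1.5 − 1.645 × 3.16 = -6.698.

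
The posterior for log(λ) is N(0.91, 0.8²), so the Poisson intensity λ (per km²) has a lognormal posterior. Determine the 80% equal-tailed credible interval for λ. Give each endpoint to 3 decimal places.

[0.891, 6.926]

On the log scale the 80% interval is 0.91 ± 1.282 × 0.8 = [-0.1152, 1.9352].
Exponentiate: [e^-0.1152, e^1.9352] = [0.891, 6.926].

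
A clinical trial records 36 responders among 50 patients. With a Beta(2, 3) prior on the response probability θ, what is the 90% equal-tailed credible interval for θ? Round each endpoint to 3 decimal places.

Posterior: Beta(2+36, 3+14) = Beta(38, 17).
Equal-tailed 90% interval: the 0.05 and 0.95 quantiles of Beta(38, 17).
Posterior mean ≈ 0.691, SD ≈ 0.062; a Normal approximation gives roughly [0.589, 0.792].
Exact: F⁻¹(0.05) = 0.585; F⁻¹(0.95) = 0.788.

[0.585, 0.788]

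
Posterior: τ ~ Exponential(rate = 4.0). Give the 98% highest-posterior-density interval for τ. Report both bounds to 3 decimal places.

[0.000, 0.978]

The exponential density is strictly decreasing on [0, ∞), so the HPD interval is anchored at 0: [0, q] with P(τ ≤ q) = 0.98.
q = −ln(1 − 0.98) / 4.0 = 3.9120 / 4.0 = 0.978.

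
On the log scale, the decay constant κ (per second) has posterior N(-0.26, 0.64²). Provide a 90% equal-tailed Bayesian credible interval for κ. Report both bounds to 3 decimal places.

On the log scale the 90% interval is -0.26 ± 1.645 × 0.64 = [-1.3127, 0.7927].
Exponentiate: [e^-1.3127, e^0.7927] = [0.269, 2.209].

[0.269, 2.209]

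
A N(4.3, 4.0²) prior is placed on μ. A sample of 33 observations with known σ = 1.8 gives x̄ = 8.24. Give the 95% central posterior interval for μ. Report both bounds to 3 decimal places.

[7.604, 8.828]

Posterior precision = 1/4.0² + 33/1.8² = 0.0625 + 10.1852 = 10.2477, so posterior SD = 0.3124.
Posterior mean = (4.3/4.0² + 33·8.24/1.8²) / 10.2477 = 8.2160.
Interval: 8.2160 ± 1.960 × 0.3124 → [7.604, 8.828].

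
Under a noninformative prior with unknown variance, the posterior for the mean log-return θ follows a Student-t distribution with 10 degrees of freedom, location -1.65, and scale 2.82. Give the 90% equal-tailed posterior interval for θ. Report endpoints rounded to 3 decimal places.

[-6.761, 3.461]

The t_10 distribution is symmetric; the 90% interval is -1.65 ± t·2.82 with t_{0.95,10} = 1.812.
Half-width: 1.812 × 2.82 = 5.111.
-1.65 − 5.111 = -6.761; -1.65 + 5.111 = 3.461.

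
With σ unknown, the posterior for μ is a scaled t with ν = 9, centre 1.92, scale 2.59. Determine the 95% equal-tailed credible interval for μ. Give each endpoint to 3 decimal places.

The t_9 distribution is symmetric; the 95% interval is 1.92 ± t·2.59 with t_{0.975,9} = 2.262.
Half-width: 2.262 × 2.59 = 5.859.
1.92 − 5.859 = -3.939; 1.92 + 5.859 = 7.779.

[-3.939, 7.779]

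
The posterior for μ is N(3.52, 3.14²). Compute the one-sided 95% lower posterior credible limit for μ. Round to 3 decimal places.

-1.645

Need L with P(μ ≥ L) = 0.95: L = 3.52 − z_{0.05}·3.14.
z = 1.645; L = 3.52 − 1.645 × 3.14 = -1.645.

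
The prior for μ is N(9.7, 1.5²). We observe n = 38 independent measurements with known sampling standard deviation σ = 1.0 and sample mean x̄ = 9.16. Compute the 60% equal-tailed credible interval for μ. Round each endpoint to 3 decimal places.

Posterior precision = 1/1.5² + 38/1.0² = 0.4444 + 38.0000 = 38.4444, so posterior SD = 0.1613.
Posterior mean = (9.7/1.5² + 38·9.16/1.0²) / 38.4444 = 9.1662.
Interval: 9.1662 ± 0.842 × 0.1613 → [9.031, 9.302].

[9.031, 9.302]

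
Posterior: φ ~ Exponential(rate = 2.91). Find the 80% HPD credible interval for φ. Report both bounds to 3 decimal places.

[0.000, 0.553]

The exponential density is strictly decreasing on [0, ∞), so the HPD interval is anchored at 0: [0, q] with P(φ ≤ q) = 0.80.
q = −ln(1 − 0.80) / 2.91 = 1.6094 / 2.91 = 0.553.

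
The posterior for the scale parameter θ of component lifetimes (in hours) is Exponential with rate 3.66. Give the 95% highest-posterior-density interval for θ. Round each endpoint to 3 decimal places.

The exponential density is strictly decreasing on [0, ∞), so the HPD interval is anchored at 0: [0, q] with P(θ ≤ q) = 0.95.
q = −ln(1 − 0.95) / 3.66 = 2.9957 / 3.66 = 0.819.

[0.000, 0.819]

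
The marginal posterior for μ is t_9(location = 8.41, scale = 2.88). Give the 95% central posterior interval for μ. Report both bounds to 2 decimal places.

The t_9 distribution is symmetric; the 95% interval is 8.41 ± t·2.88 with t_{0.975,9} = 2.262.
Half-width: 2.262 × 2.88 = 6.52.
8.41 − 6.52 = 1.89; 8.41 + 6.52 = 14.93.

[1.89, 14.93]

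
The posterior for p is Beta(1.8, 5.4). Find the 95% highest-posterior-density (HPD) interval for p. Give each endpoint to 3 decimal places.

[0.008, 0.540]

The posterior is unimodal and skewed, so the HPD interval has equal density at both endpoints and is the shortest 95% interval.
Solving f(0.008) = f(0.540) with F(0.540) − F(0.008) = 0.95 gives [0.008, 0.540].
For comparison, the equal-tailed interval is [0.031, 0.596]; the HPD is narrower and shifted toward the mode.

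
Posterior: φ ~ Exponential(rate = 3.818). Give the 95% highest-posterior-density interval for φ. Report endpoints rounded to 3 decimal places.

[0.000, 0.785]

The exponential density is strictly decreasing on [0, ∞), so the HPD interval is anchored at 0: [0, q] with P(φ ≤ q) = 0.95.
q = −ln(1 − 0.95) / 3.818 = 2.9957 / 3.818 = 0.785.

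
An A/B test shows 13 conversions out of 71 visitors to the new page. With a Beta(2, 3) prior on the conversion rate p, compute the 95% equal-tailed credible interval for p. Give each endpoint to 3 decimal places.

[0.116, 0.293]

Posterior: Beta(2+13, 3+58) = Beta(15, 61).
Equal-tailed 95% interval: the 0.025 and 0.975 quantiles of Beta(15, 61).
Posterior mean ≈ 0.197, SD ≈ 0.045; a Normal approximation gives roughly [0.108, 0.286].
Exact: F⁻¹(0.025) = 0.116; F⁻¹(0.975) = 0.293.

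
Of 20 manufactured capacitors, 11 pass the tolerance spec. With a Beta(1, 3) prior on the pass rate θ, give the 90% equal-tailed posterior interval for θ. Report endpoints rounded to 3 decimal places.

Posterior: Beta(1+11, 3+9) = Beta(12, 12).
Equal-tailed 90% interval: the 0.05 and 0.95 quantiles of Beta(12, 12).
Posterior mean ≈ 0.500, SD ≈ 0.100; a Normal approximation gives roughly [0.336, 0.664].
Exact: F⁻¹(0.05) = 0.335; F⁻¹(0.95) = 0.665.

[0.335, 0.665]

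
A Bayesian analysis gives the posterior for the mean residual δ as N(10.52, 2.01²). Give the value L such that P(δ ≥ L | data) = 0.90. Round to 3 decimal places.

7.944

Need L with P(δ ≥ L) = 0.90: L = 10.52 − z_{0.1}·2.01.
z = 1.282; L = 10.52 − 1.282 × 2.01 = 7.944.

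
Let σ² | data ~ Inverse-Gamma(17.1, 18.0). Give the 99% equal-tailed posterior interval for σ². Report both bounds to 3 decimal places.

[0.608, 2.164]

Inverse-Gamma(17.1, 18.0) quantiles: F⁻¹(0.005) and F⁻¹(0.995).
Equivalently, 1/σ² ~ Gamma(17.1, rate = 18.0); invert its 0.995 and 0.005 quantiles.
Posterior mean ≈ 1.118, SD ≈ 0.288; a Normal approximation gives roughly [0.377, 1.859].
Exact: lower = 0.608; upper = 2.164.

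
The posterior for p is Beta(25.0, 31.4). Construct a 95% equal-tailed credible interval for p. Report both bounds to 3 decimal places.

Posterior: Beta(25.0, 31.4).
Equal-tailed 95% interval: the 0.025 and 0.975 quantiles of Beta(25.0, 31.4).
Posterior mean ≈ 0.443, SD ≈ 0.066; a Normal approximation gives roughly [0.315, 0.572].
Exact: F⁻¹(0.025) = 0.317; F⁻¹(0.975) = 0.573.

[0.317, 0.573]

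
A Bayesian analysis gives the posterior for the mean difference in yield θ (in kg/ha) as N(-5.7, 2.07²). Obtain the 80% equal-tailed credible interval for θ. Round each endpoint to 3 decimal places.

The posterior is symmetric, so the 80% equal-tailed interval is θ = -5.7 ± z·2.07 with z = 1.282.
Half-width: 1.282 × 2.07 = 2.653.
-5.7 − 2.653 = -8.353; -5.7 + 2.653 = -3.047.

[-8.353, -3.047]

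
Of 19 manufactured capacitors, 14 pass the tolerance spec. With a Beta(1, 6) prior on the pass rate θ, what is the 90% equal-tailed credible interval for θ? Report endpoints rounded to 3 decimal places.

[0.417, 0.730]

Posterior: Beta(1+14, 6+5) = Beta(15, 11).
Equal-tailed 90% interval: the 0.05 and 0.95 quantiles of Beta(15, 11).
Posterior mean ≈ 0.577, SD ≈ 0.095; a Normal approximation gives roughly [0.421, 0.733].
Exact: F⁻¹(0.05) = 0.417; F⁻¹(0.95) = 0.730.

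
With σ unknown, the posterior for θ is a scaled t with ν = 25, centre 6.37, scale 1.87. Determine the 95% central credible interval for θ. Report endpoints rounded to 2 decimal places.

[2.52, 10.22]

The t_25 distribution is symmetric; the 95% interval is 6.37 ± t·1.87 with t_{0.975,25} = 2.060.
Half-width: 2.060 × 1.87 = 3.85.
6.37 − 3.85 = 2.52; 6.37 + 3.85 = 10.22.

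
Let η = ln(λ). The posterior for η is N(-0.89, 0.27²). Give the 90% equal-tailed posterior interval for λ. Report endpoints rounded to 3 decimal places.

[0.263, 0.640]

On the log scale the 90% interval is -0.89 ± 1.645 × 0.27 = [-1.3341, -0.4459].
Exponentiate: [e^-1.3341, e^-0.4459] = [0.263, 0.640].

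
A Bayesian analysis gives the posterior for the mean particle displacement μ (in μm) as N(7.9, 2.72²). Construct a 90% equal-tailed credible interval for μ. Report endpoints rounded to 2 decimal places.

[3.43, 12.37]

The posterior is symmetric, so the 90% equal-tailed interval is μ = 7.9 ± z·2.72 with z = 1.645.
Half-width: 1.645 × 2.72 = 4.47.
7.9 − 4.47 = 3.43; 7.9 + 4.47 = 12.37.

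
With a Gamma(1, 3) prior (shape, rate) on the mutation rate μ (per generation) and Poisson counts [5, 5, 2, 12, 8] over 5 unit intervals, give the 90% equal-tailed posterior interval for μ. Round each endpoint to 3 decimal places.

Posterior: Gamma(1+32, 3+5) = Gamma(33, 8) (shape, rate).
Equal-tailed 90% interval: Gamma(33, 8) quantiles at 0.05 and 0.95.
Posterior mean ≈ 4.125, SD ≈ 0.718; a Normal approximation gives roughly [2.944, 5.306].
Exact: lower = 3.019; upper = 5.373.

[3.019, 5.373]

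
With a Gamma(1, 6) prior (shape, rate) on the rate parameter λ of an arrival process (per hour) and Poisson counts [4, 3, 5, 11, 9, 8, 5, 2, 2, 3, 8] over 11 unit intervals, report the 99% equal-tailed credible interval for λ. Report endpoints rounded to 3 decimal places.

Posterior: Gamma(1+60, 6+11) = Gamma(61, 17) (shape, rate).
Equal-tailed 99% interval: Gamma(61, 17) quantiles at 0.005 and 0.995.
Posterior mean ≈ 3.588, SD ≈ 0.459; a Normal approximation gives roughly [2.405, 4.772].
Exact: lower = 2.515; upper = 4.882.

[2.515, 4.882]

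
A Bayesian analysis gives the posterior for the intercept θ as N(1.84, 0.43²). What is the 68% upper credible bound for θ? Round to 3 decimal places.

2.041

Need U with P(θ ≤ U) = 0.68: U = 1.84 + z_{0.32}·0.43.
z = 0.468; U = 1.84 + 0.468 × 0.43 = 2.041.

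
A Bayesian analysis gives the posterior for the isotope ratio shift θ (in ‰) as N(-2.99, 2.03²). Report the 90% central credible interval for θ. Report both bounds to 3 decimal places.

The posterior is symmetric, so the 90% equal-tailed interval is θ = -2.99 ± z·2.03 with z = 1.645.
Half-width: 1.645 × 2.03 = 3.339.
-2.99 − 3.339 = -6.329; -2.99 + 3.339 = 0.349.

[-6.329, 0.349]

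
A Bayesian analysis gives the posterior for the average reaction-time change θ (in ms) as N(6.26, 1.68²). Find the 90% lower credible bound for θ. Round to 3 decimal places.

4.107

Need L with P(θ ≥ L) = 0.90: L = 6.26 − z_{0.1}·1.68.
z = 1.282; L = 6.26 − 1.282 × 1.68 = 4.107.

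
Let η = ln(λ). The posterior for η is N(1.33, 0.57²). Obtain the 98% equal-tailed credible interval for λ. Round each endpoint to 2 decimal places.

[1.00, 14.24]

On the log scale the 98% interval is 1.33 ± 2.326 × 0.57 = [0.0040, 2.6560].
Exponentiate: [e^0.0040, e^2.6560] = [1.00, 14.24].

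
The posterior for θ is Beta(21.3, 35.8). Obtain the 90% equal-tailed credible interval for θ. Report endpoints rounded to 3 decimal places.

[0.271, 0.480]

Posterior: Beta(21.3, 35.8).
Equal-tailed 90% interval: the 0.05 and 0.95 quantiles of Beta(21.3, 35.8).
Posterior mean ≈ 0.373, SD ≈ 0.063; a Normal approximation gives roughly [0.269, 0.477].
Exact: F⁻¹(0.05) = 0.271; F⁻¹(0.95) = 0.480.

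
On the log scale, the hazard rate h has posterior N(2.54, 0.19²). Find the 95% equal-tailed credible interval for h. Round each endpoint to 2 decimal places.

[8.74, 18.40]

On the log scale the 95% interval is 2.54 ± 1.960 × 0.19 = [2.1676, 2.9124].
Exponentiate: [e^2.1676, e^2.9124] = [8.74, 18.40].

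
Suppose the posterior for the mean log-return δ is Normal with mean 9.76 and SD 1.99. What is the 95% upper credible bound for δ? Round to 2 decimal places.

Need U with P(δ ≤ U) = 0.95: U = 9.76 + z_{0.05}·1.99.
z = 1.645; U = 9.76 + 1.645 × 1.99 = 13.03.

13.03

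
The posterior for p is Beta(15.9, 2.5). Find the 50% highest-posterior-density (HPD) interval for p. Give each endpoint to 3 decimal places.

[0.853, 0.949]

The posterior is unimodal and skewed, so the HPD interval has equal density at both endpoints and is the shortest 50% interval.
Solving f(0.853) = f(0.949) with F(0.949) − F(0.853) = 0.50 gives [0.853, 0.949].
For comparison, the equal-tailed interval is [0.819, 0.923]; the HPD is narrower and shifted toward the mode.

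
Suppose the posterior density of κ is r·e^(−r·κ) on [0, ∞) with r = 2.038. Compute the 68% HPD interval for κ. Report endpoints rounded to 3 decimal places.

[0.000, 0.559]

The exponential density is strictly decreasing on [0, ∞), so the HPD interval is anchored at 0: [0, q] with P(κ ≤ q) = 0.68.
q = −ln(1 − 0.68) / 2.038 = 1.1394 / 2.038 = 0.559.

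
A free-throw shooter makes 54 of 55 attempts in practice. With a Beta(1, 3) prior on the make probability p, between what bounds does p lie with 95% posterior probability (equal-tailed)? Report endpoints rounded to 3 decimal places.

Posterior: Beta(1+54, 3+1) = Beta(55, 4).
Equal-tailed 95% interval: the 0.025 and 0.975 quantiles of Beta(55, 4).
Posterior mean ≈ 0.932, SD ≈ 0.032; a Normal approximation gives roughly [0.869, 0.996].
Exact: F⁻¹(0.025) = 0.856; F⁻¹(0.975) = 0.981.

[0.856, 0.981]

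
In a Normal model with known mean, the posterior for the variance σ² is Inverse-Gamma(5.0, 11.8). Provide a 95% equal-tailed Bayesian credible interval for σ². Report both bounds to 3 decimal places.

Inverse-Gamma(5.0, 11.8) quantiles: F⁻¹(0.025) and F⁻¹(0.975).
Equivalently, 1/σ² ~ Gamma(5.0, rate = 11.8); invert its 0.975 and 0.025 quantiles.
Posterior mean ≈ 2.950, SD ≈ 1.703; a Normal approximation gives roughly [-0.388, 6.288].
Exact: lower = 1.152; upper = 7.268.

[1.152, 7.268]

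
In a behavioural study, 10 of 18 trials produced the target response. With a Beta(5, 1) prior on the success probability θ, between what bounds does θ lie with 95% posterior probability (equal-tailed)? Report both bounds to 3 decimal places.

Posterior: Beta(5+10, 1+8) = Beta(15, 9).
Equal-tailed 95% interval: the 0.025 and 0.975 quantiles of Beta(15, 9).
Posterior mean ≈ 0.625, SD ≈ 0.097; a Normal approximation gives roughly [0.435, 0.815].
Exact: F⁻¹(0.025) = 0.427; F⁻¹(0.975) = 0.803.

[0.427, 0.803]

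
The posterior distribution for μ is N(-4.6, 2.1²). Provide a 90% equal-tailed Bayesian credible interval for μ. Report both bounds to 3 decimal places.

[-8.054, -1.146]

The posterior is symmetric, so the 90% equal-tailed interval is μ = -4.6 ± z·2.1 with z = 1.645.
Half-width: 1.645 × 2.1 = 3.454.
-4.6 − 3.454 = -8.054; -4.6 + 3.454 = -1.146.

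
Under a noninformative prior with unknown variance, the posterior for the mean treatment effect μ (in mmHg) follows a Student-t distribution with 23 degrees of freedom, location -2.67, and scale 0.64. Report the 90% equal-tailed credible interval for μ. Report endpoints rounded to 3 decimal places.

[-3.767, -1.573]

The t_23 distribution is symmetric; the 90% interval is -2.67 ± t·0.64 with t_{0.95,23} = 1.714.
Half-width: 1.714 × 0.64 = 1.097.
-2.67 − 1.097 = -3.767; -2.67 + 1.097 = -1.573.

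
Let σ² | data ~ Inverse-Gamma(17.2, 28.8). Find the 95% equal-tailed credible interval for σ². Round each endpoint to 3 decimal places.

Inverse-Gamma(17.2, 28.8) quantiles: F⁻¹(0.025) and F⁻¹(0.975).
Equivalently, 1/σ² ~ Gamma(17.2, rate = 28.8); invert its 0.975 and 0.025 quantiles.
Posterior mean ≈ 1.778, SD ≈ 0.456; a Normal approximation gives roughly [0.884, 2.672].
Exact: lower = 1.098; upper = 2.864.

[1.098, 2.864]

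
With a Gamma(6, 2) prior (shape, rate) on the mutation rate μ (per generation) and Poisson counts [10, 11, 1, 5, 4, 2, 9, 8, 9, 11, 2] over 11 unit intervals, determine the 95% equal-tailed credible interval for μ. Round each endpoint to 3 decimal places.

[4.743, 7.403]

Posterior: Gamma(6+72, 2+11) = Gamma(78, 13) (shape, rate).
Equal-tailed 95% interval: Gamma(78, 13) quantiles at 0.025 and 0.975.
Posterior mean ≈ 6.000, SD ≈ 0.679; a Normal approximation gives roughly [4.668, 7.332].
Exact: lower = 4.743; upper = 7.403.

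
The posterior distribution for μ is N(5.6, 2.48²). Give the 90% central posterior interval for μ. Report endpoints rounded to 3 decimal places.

The posterior is symmetric, so the 90% equal-tailed interval is μ = 5.6 ± z·2.48 with z = 1.645.
Half-width: 1.645 × 2.48 = 4.079.
5.6 − 4.079 = 1.521; 5.6 + 4.079 = 9.679.

[1.521, 9.679]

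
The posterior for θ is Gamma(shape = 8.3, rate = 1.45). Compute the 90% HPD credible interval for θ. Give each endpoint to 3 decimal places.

[2.536, 8.800]

The posterior is unimodal and skewed, so the HPD interval has equal density at both endpoints and is the shortest 90% interval.
Solving f(2.536) = f(8.800) with F(8.800) − F(2.536) = 0.90 gives [2.536, 8.800].
For comparison, the equal-tailed interval is [2.892, 9.335]; the HPD is narrower and shifted toward the mode.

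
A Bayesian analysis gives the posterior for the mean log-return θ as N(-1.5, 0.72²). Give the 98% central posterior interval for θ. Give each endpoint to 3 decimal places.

[-3.175, 0.175]

The posterior is symmetric, so the 98% equal-tailed interval is θ = -1.5 ± z·0.72 with z = 2.326.
Half-width: 2.326 × 0.72 = 1.675.
-1.5 − 1.675 = -3.175; -1.5 + 1.675 = 0.175.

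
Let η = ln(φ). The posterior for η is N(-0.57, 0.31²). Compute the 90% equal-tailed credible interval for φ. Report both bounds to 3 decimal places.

[0.340, 0.942]

On the log scale the 90% interval is -0.57 ± 1.645 × 0.31 = [-1.0799, -0.0601].
Exponentiate: [e^-1.0799, e^-0.0601] = [0.340, 0.942].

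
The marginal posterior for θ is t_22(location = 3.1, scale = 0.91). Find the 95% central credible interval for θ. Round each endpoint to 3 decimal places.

[1.213, 4.987]

The t_22 distribution is symmetric; the 95% interval is 3.1 ± t·0.91 with t_{0.975,22} = 2.074.
Half-width: 2.074 × 0.91 = 1.887.
3.1 − 1.887 = 1.213; 3.1 + 1.887 = 4.987.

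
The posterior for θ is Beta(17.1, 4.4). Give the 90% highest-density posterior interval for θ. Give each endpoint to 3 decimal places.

The posterior is unimodal and skewed, so the HPD interval has equal density at both endpoints and is the shortest 90% interval.
Solving f(0.663) = f(0.933) with F(0.933) − F(0.663) = 0.90 gives [0.663, 0.933].
For comparison, the equal-tailed interval is [0.641, 0.918]; the HPD is narrower and shifted toward the mode.

[0.663, 0.933]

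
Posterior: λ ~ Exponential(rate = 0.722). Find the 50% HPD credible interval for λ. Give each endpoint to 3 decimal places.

The exponential density is strictly decreasing on [0, ∞), so the HPD interval is anchored at 0: [0, q] with P(λ ≤ q) = 0.50.
q = −ln(1 − 0.50) / 0.722 = 0.6931 / 0.722 = 0.960.

[0.000, 0.960]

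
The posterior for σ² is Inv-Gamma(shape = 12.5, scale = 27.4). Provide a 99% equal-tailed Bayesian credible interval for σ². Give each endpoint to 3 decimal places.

Inverse-Gamma(12.5, 27.4) quantiles: F⁻¹(0.005) and F⁻¹(0.995).
Equivalently, 1/σ² ~ Gamma(12.5, rate = 27.4); invert its 0.995 and 0.005 quantiles.
Posterior mean ≈ 2.383, SD ≈ 0.735; a Normal approximation gives roughly [0.489, 4.277].
Exact: lower = 1.168; upper = 5.209.

[1.168, 5.209]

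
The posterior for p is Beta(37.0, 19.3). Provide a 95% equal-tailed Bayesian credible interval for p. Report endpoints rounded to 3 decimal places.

[0.530, 0.774]

Posterior: Beta(37.0, 19.3).
Equal-tailed 95% interval: the 0.025 and 0.975 quantiles of Beta(37.0, 19.3).
Posterior mean ≈ 0.657, SD ≈ 0.063; a Normal approximation gives roughly [0.534, 0.780].
Exact: F⁻¹(0.025) = 0.530; F⁻¹(0.975) = 0.774.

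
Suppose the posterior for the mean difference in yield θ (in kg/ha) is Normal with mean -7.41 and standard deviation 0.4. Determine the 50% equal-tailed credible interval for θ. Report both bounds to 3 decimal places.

[-7.680, -7.140]

The posterior is symmetric, so the 50% equal-tailed interval is θ = -7.41 ± z·0.4 with z = 0.674.
Half-width: 0.674 × 0.4 = 0.270.
-7.41 − 0.270 = -7.680; -7.41 + 0.270 = -7.140.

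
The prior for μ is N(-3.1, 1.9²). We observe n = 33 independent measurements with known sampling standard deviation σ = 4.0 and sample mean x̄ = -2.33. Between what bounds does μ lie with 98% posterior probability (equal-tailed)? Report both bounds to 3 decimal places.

Posterior precision = 1/1.9² + 33/4.0² = 0.2770 + 2.0625 = 2.3395, so posterior SD = 0.6538.
Posterior mean = (-3.1/1.9² + 33·-2.33/4.0²) / 2.3395 = -2.4212.
Interval: -2.4212 ± 2.326 × 0.6538 → [-3.942, -0.900].

[-3.942, -0.900]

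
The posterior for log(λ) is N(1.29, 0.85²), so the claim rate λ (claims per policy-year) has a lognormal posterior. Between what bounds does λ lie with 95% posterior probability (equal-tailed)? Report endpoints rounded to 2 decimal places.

On the log scale the 95% interval is 1.29 ± 1.960 × 0.85 = [-0.3760, 2.9560].
Exponentiate: [e^-0.3760, e^2.9560] = [0.69, 19.22].

[0.69, 19.22]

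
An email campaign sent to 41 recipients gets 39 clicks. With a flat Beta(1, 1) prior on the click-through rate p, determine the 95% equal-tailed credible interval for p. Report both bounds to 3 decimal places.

[0.838, 0.985]

Posterior: Beta(1+39, 1+2) = Beta(40, 3).
Equal-tailed 95% interval: the 0.025 and 0.975 quantiles of Beta(40, 3).
Posterior mean ≈ 0.930, SD ≈ 0.038; a Normal approximation gives roughly [0.855, 1.006].
Exact: F⁻¹(0.025) = 0.838; F⁻¹(0.975) = 0.985.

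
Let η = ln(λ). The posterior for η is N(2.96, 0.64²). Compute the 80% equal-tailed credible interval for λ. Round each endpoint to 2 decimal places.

[8.50, 43.82]

On the log scale the 80% interval is 2.96 ± 1.282 × 0.64 = [2.1398, 3.7802].
Exponentiate: [e^2.1398, e^3.7802] = [8.50, 43.82].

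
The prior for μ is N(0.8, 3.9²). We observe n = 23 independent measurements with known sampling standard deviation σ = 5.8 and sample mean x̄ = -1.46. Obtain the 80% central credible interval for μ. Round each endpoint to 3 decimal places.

[-2.742, 0.219]

Posterior precision = 1/3.9² + 23/5.8² = 0.0657 + 0.6837 = 0.7495, so posterior SD = 1.1551.
Posterior mean = (0.8/3.9² + 23·-1.46/5.8²) / 0.7495 = -1.2617.
Interval: -1.2617 ± 1.282 × 1.1551 → [-2.742, 0.219].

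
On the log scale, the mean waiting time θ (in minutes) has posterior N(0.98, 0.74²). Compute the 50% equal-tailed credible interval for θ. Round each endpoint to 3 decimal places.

On the log scale the 50% interval is 0.98 ± 0.674 × 0.74 = [0.4809, 1.4791].
Exponentiate: [e^0.4809, e^1.4791] = [1.617, 4.389].

[1.617, 4.389]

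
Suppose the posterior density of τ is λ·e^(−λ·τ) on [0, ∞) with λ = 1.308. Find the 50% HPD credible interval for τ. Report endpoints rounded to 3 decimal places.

The exponential density is strictly decreasing on [0, ∞), so the HPD interval is anchored at 0: [0, q] with P(τ ≤ q) = 0.50.
q = −ln(1 − 0.50) / 1.308 = 0.6931 / 1.308 = 0.530.

[0.000, 0.530]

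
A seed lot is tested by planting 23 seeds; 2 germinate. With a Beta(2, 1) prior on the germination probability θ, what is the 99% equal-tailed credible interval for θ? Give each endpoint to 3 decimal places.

Posterior: Beta(2+2, 1+21) = Beta(4, 22).
Equal-tailed 99% interval: the 0.005 and 0.995 quantiles of Beta(4, 22).
Posterior mean ≈ 0.154, SD ≈ 0.069; a Normal approximation gives roughly [-0.025, 0.333].
Exact: F⁻¹(0.005) = 0.028; F⁻¹(0.995) = 0.374.

[0.028, 0.374]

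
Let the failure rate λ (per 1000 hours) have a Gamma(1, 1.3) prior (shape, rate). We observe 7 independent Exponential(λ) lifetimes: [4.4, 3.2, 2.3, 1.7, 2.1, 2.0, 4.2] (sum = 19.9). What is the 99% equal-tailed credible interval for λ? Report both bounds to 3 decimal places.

Posterior: Gamma(1+7, 1.3+19.9) = Gamma(8, 21.2) (shape, rate).
Equal-tailed 99% interval: Gamma(8, 21.2) quantiles at 0.005 and 0.995.
Posterior mean ≈ 0.377, SD ≈ 0.133; a Normal approximation gives roughly [0.034, 0.721].
Exact: lower = 0.121; upper = 0.808.

[0.121, 0.808]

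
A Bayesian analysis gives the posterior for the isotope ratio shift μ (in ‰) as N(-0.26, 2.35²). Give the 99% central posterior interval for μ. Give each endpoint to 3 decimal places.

The posterior is symmetric, so the 99% equal-tailed interval is μ = -0.26 ± z·2.35 with z = 2.576.
Half-width: 2.576 × 2.35 = 6.053.
-0.26 − 6.053 = -6.313; -0.26 + 6.053 = 5.793.

[-6.313, 5.793]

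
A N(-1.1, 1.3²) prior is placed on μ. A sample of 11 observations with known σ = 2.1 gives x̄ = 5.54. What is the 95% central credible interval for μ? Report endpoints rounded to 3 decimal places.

[3.151, 5.383]

Posterior precision = 1/1.3² + 11/2.1² = 0.5917 + 2.4943 = 3.0860, so posterior SD = 0.5692.
Posterior mean = (-1.1/1.3² + 11·5.54/2.1²) / 3.0860 = 4.2669.
Interval: 4.2669 ± 1.960 × 0.5692 → [3.151, 5.383].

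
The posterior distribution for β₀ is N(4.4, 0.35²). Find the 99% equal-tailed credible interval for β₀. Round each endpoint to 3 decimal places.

The posterior is symmetric, so the 99% equal-tailed interval is β₀ = 4.4 ± z·0.35 with z = 2.576.
Half-width: 2.576 × 0.35 = 0.902.
4.4 − 0.902 = 3.498; 4.4 + 0.902 = 5.302.

[3.498, 5.302]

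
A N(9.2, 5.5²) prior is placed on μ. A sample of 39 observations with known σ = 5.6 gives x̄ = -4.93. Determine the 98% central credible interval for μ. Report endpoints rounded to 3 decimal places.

Posterior precision = 1/5.5² + 39/5.6² = 0.0331 + 1.2436 = 1.2767, so posterior SD = 0.8850.
Posterior mean = (9.2/5.5² + 39·-4.93/5.6²) / 1.2767 = -4.5641.
Interval: -4.5641 ± 2.326 × 0.8850 → [-6.623, -2.505].

[-6.623, -2.505]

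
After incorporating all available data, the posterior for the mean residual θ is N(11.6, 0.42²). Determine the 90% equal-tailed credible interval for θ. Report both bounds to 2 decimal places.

The posterior is symmetric, so the 90% equal-tailed interval is θ = 11.6 ± z·0.42 with z = 1.645.
Half-width: 1.645 × 0.42 = 0.69.
11.6 − 0.69 = 10.91; 11.6 + 0.69 = 12.29.

[10.91, 12.29]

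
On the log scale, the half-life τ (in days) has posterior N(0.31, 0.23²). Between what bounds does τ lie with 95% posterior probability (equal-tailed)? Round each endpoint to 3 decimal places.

On the log scale the 95% interval is 0.31 ± 1.960 × 0.23 = [-0.1408, 0.7608].
Exponentiate: [e^-0.1408, e^0.7608] = [0.869, 2.140].

[0.869, 2.140]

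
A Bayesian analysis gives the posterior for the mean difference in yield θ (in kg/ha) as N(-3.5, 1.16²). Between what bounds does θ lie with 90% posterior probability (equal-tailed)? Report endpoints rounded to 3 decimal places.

[-5.408, -1.592]

The posterior is symmetric, so the 90% equal-tailed interval is θ = -3.5 ± z·1.16 with z = 1.645.
Half-width: 1.645 × 1.16 = 1.908.
-3.5 − 1.908 = -5.408; -3.5 + 1.908 = -1.592.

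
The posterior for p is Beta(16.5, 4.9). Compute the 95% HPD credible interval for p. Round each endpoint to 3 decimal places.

[0.596, 0.931]

The posterior is unimodal and skewed, so the HPD interval has equal density at both endpoints and is the shortest 95% interval.
Solving f(0.596) = f(0.931) with F(0.931) − F(0.596) = 0.95 gives [0.596, 0.931].
For comparison, the equal-tailed interval is [0.576, 0.918]; the HPD is narrower and shifted toward the mode.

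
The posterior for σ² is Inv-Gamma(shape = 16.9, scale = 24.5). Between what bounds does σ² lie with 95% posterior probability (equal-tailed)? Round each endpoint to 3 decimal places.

[0.947, 2.493]

Inverse-Gamma(16.9, 24.5) quantiles: F⁻¹(0.025) and F⁻¹(0.975).
Equivalently, 1/σ² ~ Gamma(16.9, rate = 24.5); invert its 0.975 and 0.025 quantiles.
Posterior mean ≈ 1.541, SD ≈ 0.399; a Normal approximation gives roughly [0.758, 2.323].
Exact: lower = 0.947; upper = 2.493.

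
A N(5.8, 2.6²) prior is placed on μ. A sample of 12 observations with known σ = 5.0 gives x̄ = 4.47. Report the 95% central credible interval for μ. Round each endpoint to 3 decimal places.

Posterior precision = 1/2.6² + 12/5.0² = 0.1479 + 0.4800 = 0.6279, so posterior SD = 1.2620.
Posterior mean = (5.8/2.6² + 12·4.47/5.0²) / 0.6279 = 4.7833.
Interval: 4.7833 ± 1.960 × 1.2620 → [2.310, 7.257].

[2.310, 7.257]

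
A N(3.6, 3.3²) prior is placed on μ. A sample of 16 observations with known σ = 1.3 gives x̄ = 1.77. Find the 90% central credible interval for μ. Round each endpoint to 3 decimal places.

Posterior precision = 1/3.3² + 16/1.3² = 0.0918 + 9.4675 = 9.5593, so posterior SD = 0.3234.
Posterior mean = (3.6/3.3² + 16·1.77/1.3²) / 9.5593 = 1.7876.
Interval: 1.7876 ± 1.645 × 0.3234 → [1.256, 2.320].

[1.256, 2.320]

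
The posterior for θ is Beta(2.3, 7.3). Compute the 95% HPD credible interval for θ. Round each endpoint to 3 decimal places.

The posterior is unimodal and skewed, so the HPD interval has equal density at both endpoints and is the shortest 95% interval.
Solving f(0.020) = f(0.493) with F(0.493) − F(0.020) = 0.95 gives [0.020, 0.493].
For comparison, the equal-tailed interval is [0.042, 0.538]; the HPD is narrower and shifted toward the mode.

[0.020, 0.493]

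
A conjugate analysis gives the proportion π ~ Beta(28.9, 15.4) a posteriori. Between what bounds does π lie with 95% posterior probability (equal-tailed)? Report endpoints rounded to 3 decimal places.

Posterior: Beta(28.9, 15.4).
Equal-tailed 95% interval: the 0.025 and 0.975 quantiles of Beta(28.9, 15.4).
Posterior mean ≈ 0.652, SD ≈ 0.071; a Normal approximation gives roughly [0.514, 0.791].
Exact: F⁻¹(0.025) = 0.508; F⁻¹(0.975) = 0.784.

[0.508, 0.784]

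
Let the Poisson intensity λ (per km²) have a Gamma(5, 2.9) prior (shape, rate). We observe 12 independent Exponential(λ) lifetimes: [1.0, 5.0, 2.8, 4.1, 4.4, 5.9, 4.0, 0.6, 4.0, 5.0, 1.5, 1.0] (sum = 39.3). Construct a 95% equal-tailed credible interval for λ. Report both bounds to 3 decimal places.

Posterior: Gamma(5+12, 2.9+39.3) = Gamma(17, 42.2) (shape, rate).
Equal-tailed 95% interval: Gamma(17, 42.2) quantiles at 0.025 and 0.975.
Posterior mean ≈ 0.403, SD ≈ 0.098; a Normal approximation gives roughly [0.211, 0.594].
Exact: lower = 0.235; upper = 0.616.

[0.235, 0.616]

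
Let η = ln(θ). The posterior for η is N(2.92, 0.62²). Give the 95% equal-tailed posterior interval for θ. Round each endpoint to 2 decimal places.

On the log scale the 95% interval is 2.92 ± 1.960 × 0.62 = [1.7048, 4.1352].
Exponentiate: [e^1.7048, e^4.1352] = [5.50, 62.50].

[5.50, 62.50]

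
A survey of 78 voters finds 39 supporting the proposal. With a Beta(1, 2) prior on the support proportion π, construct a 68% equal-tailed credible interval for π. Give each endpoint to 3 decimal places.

Posterior: Beta(1+39, 2+39) = Beta(40, 41).
Equal-tailed 68% interval: the 0.16 and 0.84 quantiles of Beta(40, 41).
Posterior mean ≈ 0.494, SD ≈ 0.055; a Normal approximation gives roughly [0.439, 0.549].
Exact: F⁻¹(0.16) = 0.439; F⁻¹(0.84) = 0.549.

[0.439, 0.549]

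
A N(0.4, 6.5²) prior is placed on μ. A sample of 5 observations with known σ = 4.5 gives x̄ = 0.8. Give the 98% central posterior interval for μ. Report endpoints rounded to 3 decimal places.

Posterior precision = 1/6.5² + 5/4.5² = 0.0237 + 0.2469 = 0.2706, so posterior SD = 1.9224.
Posterior mean = (0.4/6.5² + 5·0.8/4.5²) / 0.2706 = 0.7650.
Interval: 0.7650 ± 2.326 × 1.9224 → [-3.707, 5.237].

[-3.707, 5.237]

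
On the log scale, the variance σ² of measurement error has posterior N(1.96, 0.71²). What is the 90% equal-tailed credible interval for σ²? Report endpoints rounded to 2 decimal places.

On the log scale the 90% interval is 1.96 ± 1.645 × 0.71 = [0.7922, 3.1278].
Exponentiate: [e^0.7922, e^3.1278] = [2.21, 22.82].

[2.21, 22.82]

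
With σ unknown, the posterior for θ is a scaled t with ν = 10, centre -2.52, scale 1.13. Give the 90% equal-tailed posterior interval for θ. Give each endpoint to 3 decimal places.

[-4.568, -0.472]

The t_10 distribution is symmetric; the 90% interval is -2.52 ± t·1.13 with t_{0.95,10} = 1.812.
Half-width: 1.812 × 1.13 = 2.048.
-2.52 − 2.048 = -4.568; -2.52 + 2.048 = -0.472.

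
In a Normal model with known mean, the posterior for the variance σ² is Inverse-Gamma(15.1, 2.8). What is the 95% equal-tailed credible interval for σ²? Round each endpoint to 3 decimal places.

Inverse-Gamma(15.1, 2.8) quantiles: F⁻¹(0.025) and F⁻¹(0.975).
Equivalently, 1/σ² ~ Gamma(15.1, rate = 2.8); invert its 0.975 and 0.025 quantiles.
Posterior mean ≈ 0.199, SD ≈ 0.055; a Normal approximation gives roughly [0.091, 0.306].
Exact: lower = 0.119; upper = 0.331.

[0.119, 0.331]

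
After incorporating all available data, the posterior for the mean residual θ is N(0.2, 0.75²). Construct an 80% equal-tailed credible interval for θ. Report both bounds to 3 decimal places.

The posterior is symmetric, so the 80% equal-tailed interval is θ = 0.2 ± z·0.75 with z = 1.282.
Half-width: 1.282 × 0.75 = 0.961.
0.2 − 0.961 = -0.761; 0.2 + 0.961 = 1.161.

[-0.761, 1.161]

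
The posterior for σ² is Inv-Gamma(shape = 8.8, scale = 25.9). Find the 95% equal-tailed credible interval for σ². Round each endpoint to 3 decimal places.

[1.671, 6.505]

Inverse-Gamma(8.8, 25.9) quantiles: F⁻¹(0.025) and F⁻¹(0.975).
Equivalently, 1/σ² ~ Gamma(8.8, rate = 25.9); invert its 0.975 and 0.025 quantiles.
Posterior mean ≈ 3.321, SD ≈ 1.273; a Normal approximation gives roughly [0.825, 5.816].
Exact: lower = 1.671; upper = 6.505.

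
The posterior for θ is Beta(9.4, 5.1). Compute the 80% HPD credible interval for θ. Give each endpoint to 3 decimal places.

The posterior is unimodal and skewed, so the HPD interval has equal density at both endpoints and is the shortest 80% interval.
Solving f(0.502) = f(0.816) with F(0.816) − F(0.502) = 0.80 gives [0.502, 0.816].
For comparison, the equal-tailed interval is [0.485, 0.802]; the HPD is narrower and shifted toward the mode.

[0.502, 0.816]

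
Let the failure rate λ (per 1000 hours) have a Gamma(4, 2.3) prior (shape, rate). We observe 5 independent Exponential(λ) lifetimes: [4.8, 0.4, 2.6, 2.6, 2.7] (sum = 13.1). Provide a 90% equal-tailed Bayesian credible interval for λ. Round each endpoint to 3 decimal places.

[0.305, 0.937]

Posterior: Gamma(4+5, 2.3+13.1) = Gamma(9, 15.4) (shape, rate).
Equal-tailed 90% interval: Gamma(9, 15.4) quantiles at 0.05 and 0.95.
Posterior mean ≈ 0.584, SD ≈ 0.195; a Normal approximation gives roughly [0.264, 0.905].
Exact: lower = 0.305; upper = 0.937.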